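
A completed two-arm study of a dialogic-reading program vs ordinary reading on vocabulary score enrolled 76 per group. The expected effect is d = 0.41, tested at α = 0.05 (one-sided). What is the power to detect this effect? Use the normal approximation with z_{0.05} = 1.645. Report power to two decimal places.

power ≈ 0.81

For two equal groups, power = Φ(d·√(n/2) − z_{α}).
d·√(n/2) = 0.41 × √(76/2) = 0.41 × 6.164 = 2.527.
z_β = 2.527 − 1.645 = 0.882.
Power = Φ(0.882) = 0.811.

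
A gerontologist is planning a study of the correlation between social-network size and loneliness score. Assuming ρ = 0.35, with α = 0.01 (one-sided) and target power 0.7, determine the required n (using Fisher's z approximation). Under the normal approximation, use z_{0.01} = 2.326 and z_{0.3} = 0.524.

Fisher's z: C = ½·ln((1+r)/(1−r)) = ½·ln(2.0769) = 0.3654.
n = ((z_{α} + z_β)/C)² + 3.
(2.326 + 0.524) / 0.3654 = 2.850 / 0.3654 = 7.800.
n = 7.800² + 3 = 60.83 + 3 = 63.8.
Round up.

n = 64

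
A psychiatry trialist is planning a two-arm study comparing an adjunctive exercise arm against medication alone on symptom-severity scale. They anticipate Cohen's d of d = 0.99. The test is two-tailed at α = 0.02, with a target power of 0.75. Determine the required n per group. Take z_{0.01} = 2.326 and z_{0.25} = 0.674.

For two independent groups with equal n: n = 2·((z_{α/2} + z_β) / d)².
z_{α/2} + z_β = 2.326 + 0.674 = 3.000.
n = 2 × (3.000 / 0.99)² = 2 × 3.030² = 2 × 9.18 = 18.4.
Round up to the next whole participant.

n = 19 per group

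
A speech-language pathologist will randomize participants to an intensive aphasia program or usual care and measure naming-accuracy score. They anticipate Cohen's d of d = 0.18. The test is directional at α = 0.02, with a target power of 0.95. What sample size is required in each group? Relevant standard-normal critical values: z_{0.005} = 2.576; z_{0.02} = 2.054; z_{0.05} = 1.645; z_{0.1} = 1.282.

n = 845 per group

For two independent groups with equal n: n = 2·((z_{α} + z_β) / d)².
z_{α} + z_β = 2.054 + 1.645 = 3.699.
n = 2 × (3.699 / 0.18)² = 2 × 20.550² = 2 × 422.30 = 844.6.
Round up to the next whole participant.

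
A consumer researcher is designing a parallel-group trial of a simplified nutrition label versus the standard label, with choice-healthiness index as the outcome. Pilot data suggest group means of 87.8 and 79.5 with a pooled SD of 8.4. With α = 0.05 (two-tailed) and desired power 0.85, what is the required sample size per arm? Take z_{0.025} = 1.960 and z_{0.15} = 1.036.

Cohen's d = |M₁ − M₂| / SD_pooled = |87.8 − 79.5| / 8.4 = 8.3 / 8.4 = 0.988.
For two independent groups with equal n: n = 2·((z_{α/2} + z_β) / d)².
z_{α/2} + z_β = 1.960 + 1.036 = 2.996.
n = 2 × (2.996 / 0.988)² = 2 × 3.032² = 2 × 9.20 = 18.4.
Round up to the next whole participant.

n = 19 per group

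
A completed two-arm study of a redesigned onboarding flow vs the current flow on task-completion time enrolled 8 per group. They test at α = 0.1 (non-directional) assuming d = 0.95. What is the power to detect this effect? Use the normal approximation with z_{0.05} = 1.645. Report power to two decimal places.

For two equal groups, power = Φ(d·√(n/2) − z_{α/2}).
d·√(n/2) = 0.95 × √(8/2) = 0.95 × 2.000 = 1.900.
z_β = 1.900 − 1.645 = 0.255.
Power = Φ(0.255) = 0.601.

power ≈ 0.60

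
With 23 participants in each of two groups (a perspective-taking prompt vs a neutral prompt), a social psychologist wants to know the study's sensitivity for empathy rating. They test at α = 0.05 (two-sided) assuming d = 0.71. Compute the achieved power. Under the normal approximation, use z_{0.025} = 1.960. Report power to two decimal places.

power ≈ 0.67

For two equal groups, power = Φ(d·√(n/2) − z_{α/2}).
d·√(n/2) = 0.71 × √(23/2) = 0.71 × 3.391 = 2.408.
z_β = 2.408 − 1.960 = 0.448.
Power = Φ(0.448) = 0.673.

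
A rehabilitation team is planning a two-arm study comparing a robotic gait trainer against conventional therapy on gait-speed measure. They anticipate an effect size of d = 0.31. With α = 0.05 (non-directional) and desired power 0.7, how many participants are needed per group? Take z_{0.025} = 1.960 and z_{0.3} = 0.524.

n = 129 per group

For two independent groups with equal n: n = 2·((z_{α/2} + z_β) / d)².
z_{α/2} + z_β = 1.960 + 0.524 = 2.484.
n = 2 × (2.484 / 0.31)² = 2 × 8.013² = 2 × 64.21 = 128.4.
Round up to the next whole participant.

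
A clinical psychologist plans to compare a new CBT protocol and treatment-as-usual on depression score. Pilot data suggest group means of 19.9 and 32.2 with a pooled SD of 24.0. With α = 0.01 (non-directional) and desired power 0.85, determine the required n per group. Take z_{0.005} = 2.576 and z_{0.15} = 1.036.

Cohen's d = |M₁ − M₂| / SD_pooled = |19.9 − 32.2| / 24.0 = 12.3 / 24.0 = 0.513.
For two independent groups with equal n: n = 2·((z_{α/2} + z_β) / d)².
z_{α/2} + z_β = 2.576 + 1.036 = 3.612.
n = 2 × (3.612 / 0.513)² = 2 × 7.041² = 2 × 49.57 = 99.1.
Round up to the next whole participant.

n = 100 per group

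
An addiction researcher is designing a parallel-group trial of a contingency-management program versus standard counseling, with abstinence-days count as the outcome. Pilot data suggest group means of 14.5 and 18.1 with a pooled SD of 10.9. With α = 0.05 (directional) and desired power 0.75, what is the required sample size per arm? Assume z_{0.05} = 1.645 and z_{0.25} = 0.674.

n = 99 per group

Cohen's d = |M₁ − M₂| / SD_pooled = |14.5 − 18.1| / 10.9 = 3.6 / 10.9 = 0.330.
For two independent groups with equal n: n = 2·((z_{α} + z_β) / d)².
z_{α} + z_β = 1.645 + 0.674 = 2.319.
n = 2 × (2.319 / 0.330)² = 2 × 7.027² = 2 × 49.38 = 98.8.
Round up to the next whole participant.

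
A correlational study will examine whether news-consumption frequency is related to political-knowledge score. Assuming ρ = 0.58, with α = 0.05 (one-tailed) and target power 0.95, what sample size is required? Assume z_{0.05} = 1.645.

n = 28

Fisher's z: C = ½·ln((1+r)/(1−r)) = ½·ln(3.7619) = 0.6625.
n = ((z_{α} + z_β)/C)² + 3.
(1.645 + 1.645) / 0.6625 = 3.290 / 0.6625 = 4.966.
n = 4.966² + 3 = 24.66 + 3 = 27.7.
Round up.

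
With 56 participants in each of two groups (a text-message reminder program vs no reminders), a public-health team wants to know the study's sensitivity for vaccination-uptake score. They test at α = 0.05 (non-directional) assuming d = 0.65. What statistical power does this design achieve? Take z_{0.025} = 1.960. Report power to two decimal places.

For two equal groups, power = Φ(d·√(n/2) − z_{α/2}).
d·√(n/2) = 0.65 × √(56/2) = 0.65 × 5.292 = 3.439.
z_β = 3.439 − 1.960 = 1.479.
Power = Φ(1.479) = 0.930.

power ≈ 0.93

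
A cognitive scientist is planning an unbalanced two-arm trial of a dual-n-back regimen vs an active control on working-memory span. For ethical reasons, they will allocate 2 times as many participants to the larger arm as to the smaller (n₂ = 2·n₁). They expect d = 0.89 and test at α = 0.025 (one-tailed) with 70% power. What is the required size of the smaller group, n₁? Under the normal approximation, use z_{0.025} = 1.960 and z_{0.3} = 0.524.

With allocation ratio k = n₂/n₁ = 2, Var(x̄₁−x̄₂) = σ²(1/n₁ + 1/(k·n₁)) = σ²·(k+1)/(k·n₁).
So n₁ = (1 + 1/k)·((z_{α} + z_β)/d)² = 1.500 × (2.484/0.89)².
n₁ = 1.500 × 7.79 = 11.7.
Round up: n₁ = 12, giving n₂ = 2 × 12 = 24.

n₁ = 12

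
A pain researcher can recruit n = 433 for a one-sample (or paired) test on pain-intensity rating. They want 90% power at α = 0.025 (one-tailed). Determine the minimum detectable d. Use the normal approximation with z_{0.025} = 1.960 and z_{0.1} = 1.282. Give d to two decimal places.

d_min ≈ 0.16

For a single sample (or paired design) of n = 433: d_min = (z_{α} + z_β)/√n.
z-sum = 1.960 + 1.282 = 3.242.
d_min = 3.242 / √433 = 3.242 / 20.809 = 0.156.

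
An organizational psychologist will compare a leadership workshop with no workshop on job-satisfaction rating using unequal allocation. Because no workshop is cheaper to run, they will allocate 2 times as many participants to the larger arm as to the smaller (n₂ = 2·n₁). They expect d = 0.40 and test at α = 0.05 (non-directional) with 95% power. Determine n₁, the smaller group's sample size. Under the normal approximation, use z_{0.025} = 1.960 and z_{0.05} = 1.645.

With allocation ratio k = n₂/n₁ = 2, Var(x̄₁−x̄₂) = σ²(1/n₁ + 1/(k·n₁)) = σ²·(k+1)/(k·n₁).
So n₁ = (1 + 1/k)·((z_{α/2} + z_β)/d)² = 1.500 × (3.605/0.40)².
n₁ = 1.500 × 81.23 = 121.8.
Round up: n₁ = 122, giving n₂ = 2 × 122 = 244.

n₁ = 122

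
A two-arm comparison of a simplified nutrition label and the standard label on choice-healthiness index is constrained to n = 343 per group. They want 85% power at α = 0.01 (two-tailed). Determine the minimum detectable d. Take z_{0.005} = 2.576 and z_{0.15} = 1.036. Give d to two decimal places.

For two independent groups of n = 343 each: d_min = (z_{α/2} + z_β)·√(2/n).
z-sum = 2.576 + 1.036 = 3.612.
d_min = 3.612 × √(2/343) = 3.612 × 0.0764 = 0.276.

d_min ≈ 0.28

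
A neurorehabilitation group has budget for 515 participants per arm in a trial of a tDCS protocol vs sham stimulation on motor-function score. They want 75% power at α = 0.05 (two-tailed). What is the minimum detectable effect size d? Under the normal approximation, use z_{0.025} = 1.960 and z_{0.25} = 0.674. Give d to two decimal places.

For two independent groups of n = 515 each: d_min = (z_{α/2} + z_β)·√(2/n).
z-sum = 1.960 + 0.674 = 2.634.
d_min = 2.634 × √(2/515) = 2.634 × 0.0623 = 0.164.

d_min ≈ 0.16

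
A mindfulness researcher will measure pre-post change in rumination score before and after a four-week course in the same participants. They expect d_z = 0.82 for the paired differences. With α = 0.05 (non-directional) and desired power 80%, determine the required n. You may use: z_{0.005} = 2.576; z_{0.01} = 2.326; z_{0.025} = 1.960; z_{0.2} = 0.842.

n = 12 pairs

For a paired (one-sample on differences) test: n = ((z_{α/2} + z_β) / d)².
z_{α/2} + z_β = 1.960 + 0.842 = 2.802.
n = (2.802 / 0.82)² = 3.417² = 11.68.
Round up.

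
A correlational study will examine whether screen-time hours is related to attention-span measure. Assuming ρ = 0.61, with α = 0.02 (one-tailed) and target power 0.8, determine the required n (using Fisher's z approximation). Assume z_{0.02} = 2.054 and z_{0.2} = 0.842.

Fisher's z: C = ½·ln((1+r)/(1−r)) = ½·ln(4.1282) = 0.7089.
n = ((z_{α} + z_β)/C)² + 3.
(2.054 + 0.842) / 0.7089 = 2.896 / 0.7089 = 4.085.
n = 4.085² + 3 = 16.69 + 3 = 19.7.
Round up.

n = 20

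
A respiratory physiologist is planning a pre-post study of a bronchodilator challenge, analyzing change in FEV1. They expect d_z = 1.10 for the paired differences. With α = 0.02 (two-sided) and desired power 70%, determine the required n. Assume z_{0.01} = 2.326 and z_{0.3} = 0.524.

For a paired (one-sample on differences) test: n = ((z_{α/2} + z_β) / d)².
z_{α/2} + z_β = 2.326 + 0.524 = 2.850.
n = (2.850 / 1.10)² = 2.591² = 6.71.
Round up.

n = 7 pairs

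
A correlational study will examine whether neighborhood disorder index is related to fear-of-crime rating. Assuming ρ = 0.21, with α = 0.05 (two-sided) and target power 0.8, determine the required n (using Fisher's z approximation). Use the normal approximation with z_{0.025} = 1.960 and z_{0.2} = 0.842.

n = 176

Fisher's z: C = ½·ln((1+r)/(1−r)) = ½·ln(1.5316) = 0.2132.
n = ((z_{α/2} + z_β)/C)² + 3.
(1.960 + 0.842) / 0.2132 = 2.802 / 0.2132 = 13.143.
n = 13.143² + 3 = 172.73 + 3 = 175.7.
Round up.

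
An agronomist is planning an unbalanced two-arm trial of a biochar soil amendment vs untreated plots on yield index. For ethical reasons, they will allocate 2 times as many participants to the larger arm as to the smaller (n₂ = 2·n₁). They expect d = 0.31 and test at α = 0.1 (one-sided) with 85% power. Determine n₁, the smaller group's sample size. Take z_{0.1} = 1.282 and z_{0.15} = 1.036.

n₁ = 84

With allocation ratio k = n₂/n₁ = 2, Var(x̄₁−x̄₂) = σ²(1/n₁ + 1/(k·n₁)) = σ²·(k+1)/(k·n₁).
So n₁ = (1 + 1/k)·((z_{α} + z_β)/d)² = 1.500 × (2.318/0.31)².
n₁ = 1.500 × 55.91 = 83.9.
Round up: n₁ = 84, giving n₂ = 2 × 84 = 168.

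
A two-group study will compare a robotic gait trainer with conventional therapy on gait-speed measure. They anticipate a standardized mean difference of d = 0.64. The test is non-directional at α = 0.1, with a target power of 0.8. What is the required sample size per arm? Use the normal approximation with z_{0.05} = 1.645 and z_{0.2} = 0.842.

For two independent groups with equal n: n = 2·((z_{α/2} + z_β) / d)².
z_{α/2} + z_β = 1.645 + 0.842 = 2.487.
n = 2 × (2.487 / 0.64)² = 2 × 3.886² = 2 × 15.10 = 30.2.
Round up to the next whole participant.

n = 31 per group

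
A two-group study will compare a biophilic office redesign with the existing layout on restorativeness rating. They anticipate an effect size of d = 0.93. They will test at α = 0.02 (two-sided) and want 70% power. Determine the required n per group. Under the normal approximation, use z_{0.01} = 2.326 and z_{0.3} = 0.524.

For two independent groups with equal n: n = 2·((z_{α/2} + z_β) / d)².
z_{α/2} + z_β = 2.326 + 0.524 = 2.850.
n = 2 × (2.850 / 0.93)² = 2 × 3.065² = 2 × 9.39 = 18.8.
Round up to the next whole participant.

n = 19 per group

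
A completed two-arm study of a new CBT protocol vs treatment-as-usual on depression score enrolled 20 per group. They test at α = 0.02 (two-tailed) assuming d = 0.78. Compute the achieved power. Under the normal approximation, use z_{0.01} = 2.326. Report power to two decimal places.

power ≈ 0.56

For two equal groups, power = Φ(d·√(n/2) − z_{α/2}).
d·√(n/2) = 0.78 × √(20/2) = 0.78 × 3.162 = 2.467.
z_β = 2.467 − 2.326 = 0.141.
Power = Φ(0.141) = 0.556.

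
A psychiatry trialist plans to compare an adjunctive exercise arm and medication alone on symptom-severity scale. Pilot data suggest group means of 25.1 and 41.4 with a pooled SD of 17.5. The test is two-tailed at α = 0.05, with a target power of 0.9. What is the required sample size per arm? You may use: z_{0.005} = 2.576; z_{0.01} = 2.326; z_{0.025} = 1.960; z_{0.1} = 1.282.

Cohen's d = |M₁ − M₂| / SD_pooled = |25.1 − 41.4| / 17.5 = 16.3 / 17.5 = 0.931.
For two independent groups with equal n: n = 2·((z_{α/2} + z_β) / d)².
z_{α/2} + z_β = 1.960 + 1.282 = 3.242.
n = 2 × (3.242 / 0.931)² = 2 × 3.482² = 2 × 12.13 = 24.3.
Round up to the next whole participant.

n = 25 per group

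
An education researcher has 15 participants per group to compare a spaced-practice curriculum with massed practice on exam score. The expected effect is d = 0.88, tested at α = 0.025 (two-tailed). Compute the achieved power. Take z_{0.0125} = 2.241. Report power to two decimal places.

For two equal groups, power = Φ(d·√(n/2) − z_{α/2}).
d·√(n/2) = 0.88 × √(15/2) = 0.88 × 2.739 = 2.410.
z_β = 2.410 − 2.241 = 0.169.
Power = Φ(0.169) = 0.567.

power ≈ 0.57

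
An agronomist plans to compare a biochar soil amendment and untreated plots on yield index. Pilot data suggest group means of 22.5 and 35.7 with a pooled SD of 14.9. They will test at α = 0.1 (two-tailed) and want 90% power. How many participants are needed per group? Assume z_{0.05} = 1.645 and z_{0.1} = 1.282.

Cohen's d = |M₁ − M₂| / SD_pooled = |22.5 − 35.7| / 14.9 = 13.2 / 14.9 = 0.886.
For two independent groups with equal n: n = 2·((z_{α/2} + z_β) / d)².
z_{α/2} + z_β = 1.645 + 1.282 = 2.927.
n = 2 × (2.927 / 0.886)² = 2 × 3.304² = 2 × 10.91 = 21.8.
Round up to the next whole participant.

n = 22 per group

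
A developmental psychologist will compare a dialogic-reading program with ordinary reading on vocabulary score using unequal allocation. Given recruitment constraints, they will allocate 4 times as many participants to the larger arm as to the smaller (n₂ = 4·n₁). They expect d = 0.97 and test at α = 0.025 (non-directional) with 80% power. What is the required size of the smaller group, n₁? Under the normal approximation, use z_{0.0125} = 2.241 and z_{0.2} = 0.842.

With allocation ratio k = n₂/n₁ = 4, Var(x̄₁−x̄₂) = σ²(1/n₁ + 1/(k·n₁)) = σ²·(k+1)/(k·n₁).
So n₁ = (1 + 1/k)·((z_{α/2} + z_β)/d)² = 1.250 × (3.083/0.97)².
n₁ = 1.250 × 10.10 = 12.6.
Round up: n₁ = 13, giving n₂ = 4 × 13 = 52.

n₁ = 13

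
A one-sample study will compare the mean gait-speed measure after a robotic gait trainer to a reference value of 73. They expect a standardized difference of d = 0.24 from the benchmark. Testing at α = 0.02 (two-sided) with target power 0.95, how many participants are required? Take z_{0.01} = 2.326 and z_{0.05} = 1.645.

For a one-sample test: n = ((z_{α/2} + z_β) / d)².
z_{α/2} + z_β = 2.326 + 1.645 = 3.971.
n = (3.971 / 0.24)² = 16.546² = 273.76.
Round up.

n = 274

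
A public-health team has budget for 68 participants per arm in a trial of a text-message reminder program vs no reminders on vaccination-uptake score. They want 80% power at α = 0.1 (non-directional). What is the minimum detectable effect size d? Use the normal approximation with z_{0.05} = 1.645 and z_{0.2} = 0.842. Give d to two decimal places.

d_min ≈ 0.43

For two independent groups of n = 68 each: d_min = (z_{α/2} + z_β)·√(2/n).
z-sum = 1.645 + 0.842 = 2.487.
d_min = 2.487 × √(2/68) = 2.487 × 0.1715 = 0.427.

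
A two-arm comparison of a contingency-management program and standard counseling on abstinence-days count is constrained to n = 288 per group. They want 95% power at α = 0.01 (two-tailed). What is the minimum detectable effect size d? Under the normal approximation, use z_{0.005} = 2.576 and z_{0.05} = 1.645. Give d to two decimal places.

d_min ≈ 0.35

For two independent groups of n = 288 each: d_min = (z_{α/2} + z_β)·√(2/n).
z-sum = 2.576 + 1.645 = 4.221.
d_min = 4.221 × √(2/288) = 4.221 × 0.0833 = 0.352.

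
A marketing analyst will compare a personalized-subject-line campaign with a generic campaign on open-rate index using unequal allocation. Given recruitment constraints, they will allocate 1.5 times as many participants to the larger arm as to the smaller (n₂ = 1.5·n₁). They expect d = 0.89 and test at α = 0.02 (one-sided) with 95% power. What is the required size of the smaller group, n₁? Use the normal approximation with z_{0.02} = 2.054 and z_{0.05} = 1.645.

n₁ = 29

With allocation ratio k = n₂/n₁ = 1.5, Var(x̄₁−x̄₂) = σ²(1/n₁ + 1/(k·n₁)) = σ²·(k+1)/(k·n₁).
So n₁ = (1 + 1/k)·((z_{α} + z_β)/d)² = 1.667 × (3.699/0.89)².
n₁ = 1.667 × 17.27 = 28.8.
Round up: n₁ = 29, giving n₂ = ⌈1.5 × 29⌉ = ⌈43.5⌉ = 44.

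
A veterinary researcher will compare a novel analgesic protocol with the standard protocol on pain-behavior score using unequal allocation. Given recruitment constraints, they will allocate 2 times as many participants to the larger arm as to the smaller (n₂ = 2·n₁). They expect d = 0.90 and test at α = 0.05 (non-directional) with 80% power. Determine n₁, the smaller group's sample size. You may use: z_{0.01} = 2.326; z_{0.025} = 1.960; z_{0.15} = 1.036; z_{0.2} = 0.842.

n₁ = 15

With allocation ratio k = n₂/n₁ = 2, Var(x̄₁−x̄₂) = σ²(1/n₁ + 1/(k·n₁)) = σ²·(k+1)/(k·n₁).
So n₁ = (1 + 1/k)·((z_{α/2} + z_β)/d)² = 1.500 × (2.802/0.90)².
n₁ = 1.500 × 9.69 = 14.5.
Round up: n₁ = 15, giving n₂ = 2 × 15 = 30.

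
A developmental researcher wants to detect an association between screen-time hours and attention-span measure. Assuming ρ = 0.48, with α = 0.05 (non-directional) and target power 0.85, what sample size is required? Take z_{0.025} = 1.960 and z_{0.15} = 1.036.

n = 36

Fisher's z: C = ½·ln((1+r)/(1−r)) = ½·ln(2.8462) = 0.5230.
n = ((z_{α/2} + z_β)/C)² + 3.
(1.960 + 1.036) / 0.5230 = 2.996 / 0.5230 = 5.728.
n = 5.728² + 3 = 32.82 + 3 = 35.8.
Round up.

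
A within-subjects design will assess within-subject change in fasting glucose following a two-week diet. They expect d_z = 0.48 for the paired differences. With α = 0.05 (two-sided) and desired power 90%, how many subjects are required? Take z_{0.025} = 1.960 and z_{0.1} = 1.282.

For a paired (one-sample on differences) test: n = ((z_{α/2} + z_β) / d)².
z_{α/2} + z_β = 1.960 + 1.282 = 3.242.
n = (3.242 / 0.48)² = 6.754² = 45.62.
Round up.

n = 46 pairs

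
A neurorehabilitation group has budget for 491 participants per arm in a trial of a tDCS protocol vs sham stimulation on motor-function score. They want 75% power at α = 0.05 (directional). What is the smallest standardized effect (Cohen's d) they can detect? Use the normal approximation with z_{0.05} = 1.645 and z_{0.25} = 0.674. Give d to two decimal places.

d_min ≈ 0.15

For two independent groups of n = 491 each: d_min = (z_{α} + z_β)·√(2/n).
z-sum = 1.645 + 0.674 = 2.319.
d_min = 2.319 × √(2/491) = 2.319 × 0.0638 = 0.148.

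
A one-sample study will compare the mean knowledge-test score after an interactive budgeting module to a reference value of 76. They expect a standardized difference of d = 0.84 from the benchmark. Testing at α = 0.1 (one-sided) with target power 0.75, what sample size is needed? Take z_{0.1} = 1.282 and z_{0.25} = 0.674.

For a one-sample test: n = ((z_{α} + z_β) / d)².
z_{α} + z_β = 1.282 + 0.674 = 1.956.
n = (1.956 / 0.84)² = 2.329² = 5.42.
Round up.

n = 6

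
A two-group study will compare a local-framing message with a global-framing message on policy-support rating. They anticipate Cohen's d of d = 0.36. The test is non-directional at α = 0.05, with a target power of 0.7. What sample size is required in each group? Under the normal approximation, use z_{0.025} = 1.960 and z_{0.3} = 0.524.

n = 96 per group

For two independent groups with equal n: n = 2·((z_{α/2} + z_β) / d)².
z_{α/2} + z_β = 1.960 + 0.524 = 2.484.
n = 2 × (2.484 / 0.36)² = 2 × 6.900² = 2 × 47.61 = 95.2.
Round up to the next whole participant.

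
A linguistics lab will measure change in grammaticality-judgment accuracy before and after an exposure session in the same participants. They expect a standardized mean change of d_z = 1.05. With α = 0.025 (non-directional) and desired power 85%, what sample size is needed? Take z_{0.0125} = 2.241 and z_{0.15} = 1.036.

n = 10 pairs

For a paired (one-sample on differences) test: n = ((z_{α/2} + z_β) / d)².
z_{α/2} + z_β = 2.241 + 1.036 = 3.277.
n = (3.277 / 1.05)² = 3.121² = 9.74.
Round up.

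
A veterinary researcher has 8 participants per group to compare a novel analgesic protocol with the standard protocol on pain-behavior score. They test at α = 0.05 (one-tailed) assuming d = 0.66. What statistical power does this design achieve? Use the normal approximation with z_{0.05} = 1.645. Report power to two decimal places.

For two equal groups, power = Φ(d·√(n/2) − z_{α}).
d·√(n/2) = 0.66 × √(8/2) = 0.66 × 2.000 = 1.320.
z_β = 1.320 − 1.645 = -0.325.
Power = Φ(-0.325) = 0.373.

power ≈ 0.37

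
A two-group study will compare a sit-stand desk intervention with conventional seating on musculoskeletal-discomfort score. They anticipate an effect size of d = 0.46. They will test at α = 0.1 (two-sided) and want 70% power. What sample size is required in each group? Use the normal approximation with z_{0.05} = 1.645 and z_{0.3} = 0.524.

n = 45 per group

For two independent groups with equal n: n = 2·((z_{α/2} + z_β) / d)².
z_{α/2} + z_β = 1.645 + 0.524 = 2.169.
n = 2 × (2.169 / 0.46)² = 2 × 4.715² = 2 × 22.23 = 44.5.
Round up to the next whole participant.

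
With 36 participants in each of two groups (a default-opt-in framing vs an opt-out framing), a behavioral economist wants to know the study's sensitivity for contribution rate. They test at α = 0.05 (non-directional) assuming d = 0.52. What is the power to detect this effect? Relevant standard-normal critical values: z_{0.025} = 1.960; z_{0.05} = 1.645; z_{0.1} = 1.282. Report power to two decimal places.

power ≈ 0.60

For two equal groups, power = Φ(d·√(n/2) − z_{α/2}).
d·√(n/2) = 0.52 × √(36/2) = 0.52 × 4.243 = 2.206.
z_β = 2.206 − 1.960 = 0.246.
Power = Φ(0.246) = 0.597.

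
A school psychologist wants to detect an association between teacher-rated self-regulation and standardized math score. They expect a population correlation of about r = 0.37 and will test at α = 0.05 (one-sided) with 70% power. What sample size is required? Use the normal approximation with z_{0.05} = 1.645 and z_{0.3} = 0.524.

n = 35

Fisher's z: C = ½·ln((1+r)/(1−r)) = ½·ln(2.1746) = 0.3884.
n = ((z_{α} + z_β)/C)² + 3.
(1.645 + 0.524) / 0.3884 = 2.169 / 0.3884 = 5.584.
n = 5.584² + 3 = 31.19 + 3 = 34.2.
Round up.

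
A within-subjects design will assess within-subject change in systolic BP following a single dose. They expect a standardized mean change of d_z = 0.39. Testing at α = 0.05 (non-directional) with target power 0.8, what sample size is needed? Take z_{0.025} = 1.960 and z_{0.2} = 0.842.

For a paired (one-sample on differences) test: n = ((z_{α/2} + z_β) / d)².
z_{α/2} + z_β = 1.960 + 0.842 = 2.802.
n = (2.802 / 0.39)² = 7.185² = 51.62.
Round up.

n = 52 pairs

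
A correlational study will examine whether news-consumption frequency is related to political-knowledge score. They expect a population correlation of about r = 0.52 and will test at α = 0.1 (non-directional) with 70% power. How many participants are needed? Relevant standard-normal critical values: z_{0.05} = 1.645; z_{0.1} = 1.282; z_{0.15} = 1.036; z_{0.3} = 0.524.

Fisher's z: C = ½·ln((1+r)/(1−r)) = ½·ln(3.1667) = 0.5763.
n = ((z_{α/2} + z_β)/C)² + 3.
(1.645 + 0.524) / 0.5763 = 2.169 / 0.5763 = 3.764.
n = 3.764² + 3 = 14.17 + 3 = 17.2.
Round up.

n = 18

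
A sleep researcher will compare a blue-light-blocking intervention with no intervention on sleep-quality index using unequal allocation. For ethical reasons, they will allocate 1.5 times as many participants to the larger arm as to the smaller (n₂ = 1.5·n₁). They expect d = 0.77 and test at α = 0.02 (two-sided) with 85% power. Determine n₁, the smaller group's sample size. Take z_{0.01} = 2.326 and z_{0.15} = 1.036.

With allocation ratio k = n₂/n₁ = 1.5, Var(x̄₁−x̄₂) = σ²(1/n₁ + 1/(k·n₁)) = σ²·(k+1)/(k·n₁).
So n₁ = (1 + 1/k)·((z_{α/2} + z_β)/d)² = 1.667 × (3.362/0.77)².
n₁ = 1.667 × 19.06 = 31.8.
Round up: n₁ = 32, giving n₂ = 1.5 × 32 = 48.

n₁ = 32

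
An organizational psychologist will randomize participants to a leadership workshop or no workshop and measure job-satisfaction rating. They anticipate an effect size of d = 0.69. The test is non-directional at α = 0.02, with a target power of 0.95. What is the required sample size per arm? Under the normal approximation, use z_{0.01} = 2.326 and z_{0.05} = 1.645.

n = 67 per group

For two independent groups with equal n: n = 2·((z_{α/2} + z_β) / d)².
z_{α/2} + z_β = 2.326 + 1.645 = 3.971.
n = 2 × (3.971 / 0.69)² = 2 × 5.755² = 2 × 33.12 = 66.2.
Round up to the next whole participant.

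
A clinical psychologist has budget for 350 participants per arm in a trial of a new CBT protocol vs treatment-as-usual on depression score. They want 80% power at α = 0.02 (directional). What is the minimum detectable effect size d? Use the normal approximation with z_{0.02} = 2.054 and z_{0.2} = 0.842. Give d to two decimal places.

For two independent groups of n = 350 each: d_min = (z_{α} + z_β)·√(2/n).
z-sum = 2.054 + 0.842 = 2.896.
d_min = 2.896 × √(2/350) = 2.896 × 0.0756 = 0.219.

d_min ≈ 0.22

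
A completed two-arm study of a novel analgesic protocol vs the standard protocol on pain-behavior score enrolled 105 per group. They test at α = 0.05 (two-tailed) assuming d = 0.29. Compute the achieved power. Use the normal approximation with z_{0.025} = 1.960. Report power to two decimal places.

power ≈ 0.56

For two equal groups, power = Φ(d·√(n/2) − z_{α/2}).
d·√(n/2) = 0.29 × √(105/2) = 0.29 × 7.246 = 2.101.
z_β = 2.101 − 1.960 = 0.141.
Power = Φ(0.141) = 0.556.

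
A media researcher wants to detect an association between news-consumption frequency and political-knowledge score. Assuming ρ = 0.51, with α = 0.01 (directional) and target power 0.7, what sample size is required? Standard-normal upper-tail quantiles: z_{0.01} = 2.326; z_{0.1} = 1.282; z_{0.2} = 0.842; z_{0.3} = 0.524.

Fisher's z: C = ½·ln((1+r)/(1−r)) = ½·ln(3.0816) = 0.5627.
n = ((z_{α} + z_β)/C)² + 3.
(2.326 + 0.524) / 0.5627 = 2.850 / 0.5627 = 5.065.
n = 5.065² + 3 = 25.65 + 3 = 28.7.
Round up.

n = 29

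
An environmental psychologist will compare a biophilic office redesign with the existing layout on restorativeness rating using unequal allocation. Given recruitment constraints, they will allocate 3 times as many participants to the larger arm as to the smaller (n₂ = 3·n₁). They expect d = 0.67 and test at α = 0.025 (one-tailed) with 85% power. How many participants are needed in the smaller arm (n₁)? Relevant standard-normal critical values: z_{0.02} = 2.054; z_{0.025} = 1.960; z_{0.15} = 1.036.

n₁ = 27

With allocation ratio k = n₂/n₁ = 3, Var(x̄₁−x̄₂) = σ²(1/n₁ + 1/(k·n₁)) = σ²·(k+1)/(k·n₁).
So n₁ = (1 + 1/k)·((z_{α} + z_β)/d)² = 1.333 × (2.996/0.67)².
n₁ = 1.333 × 20.00 = 26.7.
Round up: n₁ = 27, giving n₂ = 3 × 27 = 81.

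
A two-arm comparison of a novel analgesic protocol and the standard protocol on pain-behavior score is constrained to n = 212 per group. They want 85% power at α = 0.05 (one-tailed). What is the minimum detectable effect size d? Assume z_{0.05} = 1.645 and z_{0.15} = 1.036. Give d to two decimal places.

d_min ≈ 0.26

For two independent groups of n = 212 each: d_min = (z_{α} + z_β)·√(2/n).
z-sum = 1.645 + 1.036 = 2.681.
d_min = 2.681 × √(2/212) = 2.681 × 0.0971 = 0.260.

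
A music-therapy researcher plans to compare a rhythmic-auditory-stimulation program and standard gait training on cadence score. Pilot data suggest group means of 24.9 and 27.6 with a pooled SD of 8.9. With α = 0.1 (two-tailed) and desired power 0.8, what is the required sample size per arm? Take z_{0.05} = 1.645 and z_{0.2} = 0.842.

n = 135 per group

Cohen's d = |M₁ − M₂| / SD_pooled = |24.9 − 27.6| / 8.9 = 2.7 / 8.9 = 0.303.
For two independent groups with equal n: n = 2·((z_{α/2} + z_β) / d)².
z_{α/2} + z_β = 1.645 + 0.842 = 2.487.
n = 2 × (2.487 / 0.303)² = 2 × 8.208² = 2 × 67.37 = 134.7.
Round up to the next whole participant.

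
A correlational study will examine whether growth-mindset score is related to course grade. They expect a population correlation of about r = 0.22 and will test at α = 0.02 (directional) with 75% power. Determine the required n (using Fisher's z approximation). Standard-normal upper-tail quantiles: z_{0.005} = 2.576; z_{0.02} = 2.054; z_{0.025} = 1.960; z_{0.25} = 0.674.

Fisher's z: C = ½·ln((1+r)/(1−r)) = ½·ln(1.5641) = 0.2237.
n = ((z_{α} + z_β)/C)² + 3.
(2.054 + 0.674) / 0.2237 = 2.728 / 0.2237 = 12.195.
n = 12.195² + 3 = 148.72 + 3 = 151.7.
Round up.

n = 152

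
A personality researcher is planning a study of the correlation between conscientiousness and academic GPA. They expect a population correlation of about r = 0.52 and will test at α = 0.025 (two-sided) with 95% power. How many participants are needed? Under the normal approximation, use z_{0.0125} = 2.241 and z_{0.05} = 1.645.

n = 49

Fisher's z: C = ½·ln((1+r)/(1−r)) = ½·ln(3.1667) = 0.5763.
n = ((z_{α/2} + z_β)/C)² + 3.
(2.241 + 1.645) / 0.5763 = 3.886 / 0.5763 = 6.743.
n = 6.743² + 3 = 45.47 + 3 = 48.5.
Round up.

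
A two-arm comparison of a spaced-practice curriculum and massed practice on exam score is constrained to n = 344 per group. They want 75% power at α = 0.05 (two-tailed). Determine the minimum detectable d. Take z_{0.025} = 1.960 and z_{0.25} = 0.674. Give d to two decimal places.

For two independent groups of n = 344 each: d_min = (z_{α/2} + z_β)·√(2/n).
z-sum = 1.960 + 0.674 = 2.634.
d_min = 2.634 × √(2/344) = 2.634 × 0.0762 = 0.201.

d_min ≈ 0.20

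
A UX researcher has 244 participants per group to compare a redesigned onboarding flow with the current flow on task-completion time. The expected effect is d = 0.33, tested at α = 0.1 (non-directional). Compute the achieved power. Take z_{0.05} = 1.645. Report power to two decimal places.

power ≈ 0.98

For two equal groups, power = Φ(d·√(n/2) − z_{α/2}).
d·√(n/2) = 0.33 × √(244/2) = 0.33 × 11.045 = 3.645.
z_β = 3.645 − 1.645 = 2.000.
Power = Φ(2.000) = 0.977.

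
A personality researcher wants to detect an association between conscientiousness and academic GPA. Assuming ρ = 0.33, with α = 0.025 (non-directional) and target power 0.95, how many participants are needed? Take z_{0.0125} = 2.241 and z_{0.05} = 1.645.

n = 132

Fisher's z: C = ½·ln((1+r)/(1−r)) = ½·ln(1.9851) = 0.3428.
n = ((z_{α/2} + z_β)/C)² + 3.
(2.241 + 1.645) / 0.3428 = 3.886 / 0.3428 = 11.336.
n = 11.336² + 3 = 128.51 + 3 = 131.5.
Round up.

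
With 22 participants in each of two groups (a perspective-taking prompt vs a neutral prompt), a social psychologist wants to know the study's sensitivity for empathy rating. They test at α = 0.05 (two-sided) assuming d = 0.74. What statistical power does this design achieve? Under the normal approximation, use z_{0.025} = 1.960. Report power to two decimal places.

power ≈ 0.69

For two equal groups, power = Φ(d·√(n/2) − z_{α/2}).
d·√(n/2) = 0.74 × √(22/2) = 0.74 × 3.317 = 2.454.
z_β = 2.454 − 1.960 = 0.494.
Power = Φ(0.494) = 0.689.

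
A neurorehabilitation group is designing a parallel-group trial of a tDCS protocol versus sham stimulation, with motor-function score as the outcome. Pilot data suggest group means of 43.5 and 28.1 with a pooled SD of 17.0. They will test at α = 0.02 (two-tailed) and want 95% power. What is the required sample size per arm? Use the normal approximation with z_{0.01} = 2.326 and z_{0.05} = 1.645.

n = 39 per group

Cohen's d = |M₁ − M₂| / SD_pooled = |43.5 − 28.1| / 17.0 = 15.4 / 17.0 = 0.906.
For two independent groups with equal n: n = 2·((z_{α/2} + z_β) / d)².
z_{α/2} + z_β = 2.326 + 1.645 = 3.971.
n = 2 × (3.971 / 0.906)² = 2 × 4.383² = 2 × 19.21 = 38.4.
Round up to the next whole participant.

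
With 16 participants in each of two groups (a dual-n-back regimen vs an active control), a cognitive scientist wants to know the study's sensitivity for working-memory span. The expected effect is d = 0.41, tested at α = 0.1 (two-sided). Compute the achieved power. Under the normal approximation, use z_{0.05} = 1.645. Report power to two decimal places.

power ≈ 0.31

For two equal groups, power = Φ(d·√(n/2) − z_{α/2}).
d·√(n/2) = 0.41 × √(16/2) = 0.41 × 2.828 = 1.160.
z_β = 1.160 − 1.645 = -0.485.
Power = Φ(-0.485) = 0.314.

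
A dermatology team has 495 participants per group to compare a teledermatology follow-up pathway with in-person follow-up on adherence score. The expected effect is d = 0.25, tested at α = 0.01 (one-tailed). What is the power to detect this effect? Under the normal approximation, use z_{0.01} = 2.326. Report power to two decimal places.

For two equal groups, power = Φ(d·√(n/2) − z_{α}).
d·√(n/2) = 0.25 × √(495/2) = 0.25 × 15.732 = 3.933.
z_β = 3.933 − 2.326 = 1.607.
Power = Φ(1.607) = 0.946.

power ≈ 0.95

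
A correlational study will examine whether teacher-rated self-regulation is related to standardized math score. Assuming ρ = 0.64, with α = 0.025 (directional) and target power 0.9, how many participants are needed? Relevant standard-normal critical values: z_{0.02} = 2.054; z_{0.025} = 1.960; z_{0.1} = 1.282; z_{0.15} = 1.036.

Fisher's z: C = ½·ln((1+r)/(1−r)) = ½·ln(4.5556) = 0.7582.
n = ((z_{α} + z_β)/C)² + 3.
(1.960 + 1.282) / 0.7582 = 3.242 / 0.7582 = 4.276.
n = 4.276² + 3 = 18.28 + 3 = 21.3.
Round up.

n = 22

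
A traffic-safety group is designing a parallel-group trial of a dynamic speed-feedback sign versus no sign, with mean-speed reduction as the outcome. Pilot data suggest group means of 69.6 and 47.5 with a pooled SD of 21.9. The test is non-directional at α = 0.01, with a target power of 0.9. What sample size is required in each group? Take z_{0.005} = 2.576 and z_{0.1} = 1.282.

Cohen's d = |M₁ − M₂| / SD_pooled = |69.6 − 47.5| / 21.9 = 22.1 / 21.9 = 1.009.
For two independent groups with equal n: n = 2·((z_{α/2} + z_β) / d)².
z_{α/2} + z_β = 2.576 + 1.282 = 3.858.
n = 2 × (3.858 / 1.009)² = 2 × 3.824² = 2 × 14.62 = 29.2.
Round up to the next whole participant.

n = 30 per group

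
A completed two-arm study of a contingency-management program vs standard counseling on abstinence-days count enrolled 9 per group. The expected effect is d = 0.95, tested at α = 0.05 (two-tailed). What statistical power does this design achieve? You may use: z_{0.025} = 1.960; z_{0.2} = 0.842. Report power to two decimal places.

power ≈ 0.52

For two equal groups, power = Φ(d·√(n/2) − z_{α/2}).
d·√(n/2) = 0.95 × √(9/2) = 0.95 × 2.121 = 2.015.
z_β = 2.015 − 1.960 = 0.055.
Power = Φ(0.055) = 0.522.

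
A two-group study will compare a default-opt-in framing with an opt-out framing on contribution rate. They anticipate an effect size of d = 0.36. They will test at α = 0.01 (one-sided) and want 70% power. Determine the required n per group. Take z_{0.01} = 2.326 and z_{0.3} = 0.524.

For two independent groups with equal n: n = 2·((z_{α} + z_β) / d)².
z_{α} + z_β = 2.326 + 0.524 = 2.850.
n = 2 × (2.850 / 0.36)² = 2 × 7.917² = 2 × 62.67 = 125.3.
Round up to the next whole participant.

n = 126 per group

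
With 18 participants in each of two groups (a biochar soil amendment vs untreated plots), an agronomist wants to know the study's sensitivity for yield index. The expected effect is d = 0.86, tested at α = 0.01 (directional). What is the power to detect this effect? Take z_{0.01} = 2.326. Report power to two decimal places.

For two equal groups, power = Φ(d·√(n/2) − z_{α}).
d·√(n/2) = 0.86 × √(18/2) = 0.86 × 3.000 = 2.580.
z_β = 2.580 − 2.326 = 0.254.
Power = Φ(0.254) = 0.600.

power ≈ 0.60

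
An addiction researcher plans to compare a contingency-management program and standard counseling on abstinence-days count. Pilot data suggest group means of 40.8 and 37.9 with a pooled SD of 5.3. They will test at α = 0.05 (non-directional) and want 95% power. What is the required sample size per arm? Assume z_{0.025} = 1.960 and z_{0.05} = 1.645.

Cohen's d = |M₁ − M₂| / SD_pooled = |40.8 − 37.9| / 5.3 = 2.9 / 5.3 = 0.547.
For two independent groups with equal n: n = 2·((z_{α/2} + z_β) / d)².
z_{α/2} + z_β = 1.960 + 1.645 = 3.605.
n = 2 × (3.605 / 0.547)² = 2 × 6.590² = 2 × 43.43 = 86.9.
Round up to the next whole participant.

n = 87 per group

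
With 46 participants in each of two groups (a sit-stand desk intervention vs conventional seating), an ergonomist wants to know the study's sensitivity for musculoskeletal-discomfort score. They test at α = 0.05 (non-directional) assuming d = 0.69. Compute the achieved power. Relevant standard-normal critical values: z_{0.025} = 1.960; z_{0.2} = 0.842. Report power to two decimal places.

power ≈ 0.91

For two equal groups, power = Φ(d·√(n/2) − z_{α/2}).
d·√(n/2) = 0.69 × √(46/2) = 0.69 × 4.796 = 3.309.
z_β = 3.309 − 1.960 = 1.349.
Power = Φ(1.349) = 0.911.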